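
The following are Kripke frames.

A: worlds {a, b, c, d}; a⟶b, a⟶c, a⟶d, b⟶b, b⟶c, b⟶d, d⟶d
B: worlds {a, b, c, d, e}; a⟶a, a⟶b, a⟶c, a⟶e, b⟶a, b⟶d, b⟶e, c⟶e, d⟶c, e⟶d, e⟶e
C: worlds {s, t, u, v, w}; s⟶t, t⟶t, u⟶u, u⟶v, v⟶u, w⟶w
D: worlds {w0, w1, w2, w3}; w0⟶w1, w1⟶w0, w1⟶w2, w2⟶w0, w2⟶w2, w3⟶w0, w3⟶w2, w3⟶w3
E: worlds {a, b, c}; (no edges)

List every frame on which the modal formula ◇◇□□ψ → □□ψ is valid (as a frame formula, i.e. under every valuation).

C, E

This is the axiom for a generalized confluence (Geach) condition; its first-order frame correspondent is ∀x ∀y ∀z ((xR²y ∧ xR²z) → ∃w (yR²w ∧ z = w)).
A: fails — aR²c, aR²b but no w with cR²w and b=w.
B: fails — aR²c, aR²a but no w with cR²w and a=w.
C: ✓.
D: fails — w1R²w0, w1R²w1 but no w with w0R²w and w1=w.
E: ✓.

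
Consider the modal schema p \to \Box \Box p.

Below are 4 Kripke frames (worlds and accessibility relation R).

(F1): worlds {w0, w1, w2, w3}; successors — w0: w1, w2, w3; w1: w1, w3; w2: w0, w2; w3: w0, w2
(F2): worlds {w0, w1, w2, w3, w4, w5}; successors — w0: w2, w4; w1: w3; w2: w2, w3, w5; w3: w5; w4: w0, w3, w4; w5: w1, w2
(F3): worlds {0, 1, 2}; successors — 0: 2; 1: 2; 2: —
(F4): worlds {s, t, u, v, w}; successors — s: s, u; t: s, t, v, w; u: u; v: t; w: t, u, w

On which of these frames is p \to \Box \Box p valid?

(F3)

The schema corresponds to a generalized confluence (Geach) condition: \forall x \forall z (x R^2 z \to \exists w (x = w \wedge z = w)).
(F1): fails — w0R²w1 but w0 ≠ w1.
(F2): fails — w0R²w2 but w0 ≠ w2.
(F3): holds.
(F4): fails — sR²u but s ≠ u.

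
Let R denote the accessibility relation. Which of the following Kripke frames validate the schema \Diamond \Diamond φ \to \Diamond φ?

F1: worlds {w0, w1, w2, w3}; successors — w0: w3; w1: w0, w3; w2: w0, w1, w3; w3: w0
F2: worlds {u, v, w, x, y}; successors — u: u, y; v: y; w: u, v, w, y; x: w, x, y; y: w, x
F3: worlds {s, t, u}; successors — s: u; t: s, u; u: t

Frame correspondent (Sahlqvist): \forall x \forall y \forall z (Rxy \wedge Ryz \to Rxz) — i.e. transitivity.
F1: fails — Rw3w0 and Rw0w3 but not Rw3w3.
F2: fails — Rxw and Rwu but not Rxu.
F3: fails — Rsu and Rut but not Rst.
Valid on no frame.

none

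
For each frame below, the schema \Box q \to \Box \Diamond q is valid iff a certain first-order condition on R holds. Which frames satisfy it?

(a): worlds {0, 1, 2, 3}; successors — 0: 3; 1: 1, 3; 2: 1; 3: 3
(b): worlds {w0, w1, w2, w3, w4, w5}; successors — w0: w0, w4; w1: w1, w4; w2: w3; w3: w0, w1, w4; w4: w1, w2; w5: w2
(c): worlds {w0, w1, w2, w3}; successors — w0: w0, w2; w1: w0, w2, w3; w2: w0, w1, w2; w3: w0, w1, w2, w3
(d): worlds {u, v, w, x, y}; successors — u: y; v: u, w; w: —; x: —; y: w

(a), (c)

Frame correspondent (Sahlqvist): \forall x \forall z (xRz \to \exists w (xRw \wedge zRw)) — i.e. a generalized confluence (Geach) condition.
(a): condition met.
(b): fails — w0Rw4 but no w with w0Rw and w4Rw.
(c): condition met.
(d): fails — uRy but no t with uRt and yRt.
Valid on: (a), (c).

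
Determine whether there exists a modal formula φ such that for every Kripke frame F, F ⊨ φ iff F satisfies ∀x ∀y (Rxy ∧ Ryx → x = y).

Modal frame validity is preserved under surjective bounded morphisms.
The 6-cycle (worlds w0,w1,w2,w3,w4,w5 with w0→w1→w2→w3→w4→w5→w0) is antisymmetric. Sending even-indexed worlds to a and odd-indexed worlds to b is a surjective bounded morphism onto the two-world frame with a↔b, which is not antisymmetric.
So no modal formula (or set of formulas) defines exactly the antisymmetric frames.

No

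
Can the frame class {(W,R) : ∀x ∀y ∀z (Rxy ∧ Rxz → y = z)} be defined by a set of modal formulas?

This is a Sahlqvist condition; the CD axiom ◇p → □p defines it.
Suppose ◇p→□p is valid. Take Rxy, Rxz and set V(p)={y}. Then ◇p at x, so □p at x, so p at z, i.e. z=y.

Yes, by ◇p → □p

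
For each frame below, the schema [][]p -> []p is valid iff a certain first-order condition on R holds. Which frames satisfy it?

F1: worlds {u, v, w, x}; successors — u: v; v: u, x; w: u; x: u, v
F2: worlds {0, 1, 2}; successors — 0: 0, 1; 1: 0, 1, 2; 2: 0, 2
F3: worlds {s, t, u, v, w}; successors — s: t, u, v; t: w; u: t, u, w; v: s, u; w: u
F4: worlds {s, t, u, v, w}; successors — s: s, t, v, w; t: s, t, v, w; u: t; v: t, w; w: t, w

F2, F4

The schema corresponds to density: forall x forall y (Rxy -> exists z (Rxz & Rzy)).
F1: fails — Ruv but no z with Ruz and Rzv.
F2: condition met.
F3: fails — Rvs but no z with Rvz and Rzs.
F4: condition met.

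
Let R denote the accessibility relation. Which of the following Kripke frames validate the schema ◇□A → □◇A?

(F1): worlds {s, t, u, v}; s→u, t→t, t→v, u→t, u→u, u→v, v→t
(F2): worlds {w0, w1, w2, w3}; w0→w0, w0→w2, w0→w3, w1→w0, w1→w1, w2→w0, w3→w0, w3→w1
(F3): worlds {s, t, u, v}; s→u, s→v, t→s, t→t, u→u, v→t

(F1), (F2)

This is the axiom for convergence; its first-order frame correspondent is ∀x ∀y ∀z (Rxy ∧ Rxz → ∃w (Ryw ∧ Rzw)).
(F1): condition met.
(F2): condition met.
(F3): fails — Rsv and Rsu but v and u have no common successor.
Valid on: (F1), (F2).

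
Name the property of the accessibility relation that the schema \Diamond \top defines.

seriality

◇⊤ holds at w iff w has a successor, so frame-validity of ◇⊤ is exactly seriality. Equivalently via □ψ → ◇ψ:
Suppose □ψ→◇ψ is valid. At any x set V(ψ)=W. Then □ψ at x, so ◇ψ at x, so x has a successor.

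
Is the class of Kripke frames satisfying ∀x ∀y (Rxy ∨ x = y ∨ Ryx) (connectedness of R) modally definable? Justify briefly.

Any modally definable frame class is closed under disjoint unions.
Take 3 disjoint single-world reflexive frames: each is trivially connected, but their disjoint union has 3 worlds with no edge between distinct components, so it is not connected.
Hence connectedness of R is not modally definable.

Not definable by any modal formula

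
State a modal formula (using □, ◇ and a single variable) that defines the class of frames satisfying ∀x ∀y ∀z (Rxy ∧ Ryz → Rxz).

□s → □□s

A defining formula is □s → □□s (the 4 axiom).
Suppose □s→□□s is valid. Take Rxy, Ryz and set V(s)={w : Rxw}. Then □s at x, so □□s at x, so □s at y, so s at z, i.e. Rxz.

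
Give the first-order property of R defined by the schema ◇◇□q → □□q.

This is a Sahlqvist (Geach-type) schema ◇^2□^1q → □^2◇^0q.
Minimal-valuation argument: fix x; take any y with xR^2y and any z with xR^2z. Set V(q) to the set of worlds R-reachable from y in exactly 1 step. Then □^1q holds at y, so the antecedent holds at x; validity forces ◇^0q at z, giving a w with zR^0w and yR^1w.
First-order correspondent: ∀x ∀y ∀z ((xR²y ∧ xR²z) → ∃w (yRw ∧ z = w)).

∀x ∀y ∀z ((xR²y ∧ xR²z) → ∃w (yRw ∧ z = w))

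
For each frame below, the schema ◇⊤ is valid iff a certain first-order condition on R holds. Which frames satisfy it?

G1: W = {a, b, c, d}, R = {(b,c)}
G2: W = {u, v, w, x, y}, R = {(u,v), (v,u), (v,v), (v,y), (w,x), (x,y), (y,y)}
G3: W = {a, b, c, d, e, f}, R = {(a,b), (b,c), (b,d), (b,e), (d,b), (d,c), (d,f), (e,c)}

G2

This is the axiom for seriality; its first-order frame correspondent is ∀x ∃y Rxy.
G1: fails — world a has no successor.
G2: condition met.
G3: fails — world c has no successor.
Valid on: G2.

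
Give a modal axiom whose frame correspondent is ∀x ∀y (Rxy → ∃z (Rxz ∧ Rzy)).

This is density; the standard corresponding axiom is C4: □□ψ → □ψ.

□□ψ → □ψ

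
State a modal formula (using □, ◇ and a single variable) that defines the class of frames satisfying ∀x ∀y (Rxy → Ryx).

ψ → □◇ψ

This is symmetry; the standard corresponding axiom is B: ψ → □◇ψ.
Suppose ψ→□◇ψ is valid. Take Rxy and set V(ψ)={x}. Then ψ at x, so □◇ψ at x, so ◇ψ at y, so some z with Ryz has ψ; z=x, i.e. Ryx.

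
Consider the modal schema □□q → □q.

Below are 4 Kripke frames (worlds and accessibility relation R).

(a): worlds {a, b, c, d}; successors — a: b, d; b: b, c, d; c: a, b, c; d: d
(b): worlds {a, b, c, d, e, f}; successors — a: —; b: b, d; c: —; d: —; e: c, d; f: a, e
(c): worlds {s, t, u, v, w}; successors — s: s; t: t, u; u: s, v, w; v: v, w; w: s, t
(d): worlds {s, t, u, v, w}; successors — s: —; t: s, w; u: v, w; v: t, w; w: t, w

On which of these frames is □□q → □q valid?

This is the axiom for density; its first-order frame correspondent is ∀x ∀y (Rxy → ∃z (Rxz ∧ Rzy)).
(a): satisfies the condition.
(b): fails — Rec but no z with Rez and Rzc.
(c): satisfies the condition.
(d): fails — Ruv but no z with Ruz and Rzv.

(a), (c)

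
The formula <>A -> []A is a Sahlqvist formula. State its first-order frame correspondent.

partial functionality: forall x forall y forall z (Rxy & Rxz -> y = z)

Suppose ◇A→□A is valid. Take Rxy, Rxz and set V(A)={y}. Then ◇A at x, so □A at x, so A at z, i.e. z=y.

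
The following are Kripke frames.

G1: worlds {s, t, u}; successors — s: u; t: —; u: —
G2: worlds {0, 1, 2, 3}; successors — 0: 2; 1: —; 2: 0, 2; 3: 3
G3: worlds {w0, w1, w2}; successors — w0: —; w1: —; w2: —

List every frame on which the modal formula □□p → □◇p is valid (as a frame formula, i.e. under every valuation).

G2, G3

The schema corresponds to a generalized confluence (Geach) condition: ∀x ∀z (xRz → ∃w (xR²w ∧ zRw)).
G1: fails — sRu but no w with sR²w and uRw.
G2: ✓.
G3: ✓.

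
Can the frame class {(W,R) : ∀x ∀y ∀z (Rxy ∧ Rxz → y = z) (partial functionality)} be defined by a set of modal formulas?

Yes, by ◇p → □p

This is a Sahlqvist condition; the CD axiom ◇p → □p defines it.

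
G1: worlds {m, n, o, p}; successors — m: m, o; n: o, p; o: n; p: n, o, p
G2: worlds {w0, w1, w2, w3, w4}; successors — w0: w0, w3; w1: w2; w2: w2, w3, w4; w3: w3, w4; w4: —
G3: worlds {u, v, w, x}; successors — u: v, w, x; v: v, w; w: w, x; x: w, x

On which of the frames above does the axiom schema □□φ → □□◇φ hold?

G3

This is the axiom for a generalized confluence (Geach) condition; its first-order frame correspondent is ∀x ∀z (xR²z → ∃w (xR²w ∧ zRw)).
G1: fails — oR²o but no w with oR²w and oRw.
G2: fails — w0R²w4 but no w with w0R²w and w4Rw.
G3: condition met.
Valid on: G3.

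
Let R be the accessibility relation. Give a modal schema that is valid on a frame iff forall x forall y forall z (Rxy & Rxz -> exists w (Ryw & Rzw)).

This is convergence; the standard corresponding axiom is .2: ◇□q → □◇q.
Suppose ◇□q→□◇q is valid. Take Rxy, Rxz and set V(q)={w : Ryw}. Then □q at y so ◇□q at x, so □◇q at x, so ◇q at z, giving w with Rzw and Ryw.

◇□q → □◇q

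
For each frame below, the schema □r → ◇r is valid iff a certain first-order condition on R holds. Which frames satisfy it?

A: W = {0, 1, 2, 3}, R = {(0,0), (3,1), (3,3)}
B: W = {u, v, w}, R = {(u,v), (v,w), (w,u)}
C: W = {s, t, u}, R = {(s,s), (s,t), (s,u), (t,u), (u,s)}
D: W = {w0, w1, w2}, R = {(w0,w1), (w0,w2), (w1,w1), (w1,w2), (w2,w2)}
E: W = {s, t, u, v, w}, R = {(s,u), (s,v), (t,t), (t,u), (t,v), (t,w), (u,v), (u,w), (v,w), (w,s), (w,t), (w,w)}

The schema corresponds to seriality: ∀x ∃y Rxy.
A: fails — world 1 has no successor.
B: satisfies the condition.
C: satisfies the condition.
D: satisfies the condition.
E: satisfies the condition.

B, C, D, E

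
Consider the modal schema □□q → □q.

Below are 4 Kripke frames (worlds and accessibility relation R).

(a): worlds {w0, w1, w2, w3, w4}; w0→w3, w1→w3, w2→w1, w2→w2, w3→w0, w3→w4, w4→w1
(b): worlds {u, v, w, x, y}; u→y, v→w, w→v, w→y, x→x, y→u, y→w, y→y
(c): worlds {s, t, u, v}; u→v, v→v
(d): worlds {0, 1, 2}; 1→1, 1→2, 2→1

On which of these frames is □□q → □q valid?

(c), (d)

This is the axiom for density; its first-order frame correspondent is ∀x ∀y (Rxy → ∃z (Rxz ∧ Rzy)).
(a): fails — Rw3w0 but no z with Rw3z and Rzw0.
(b): fails — Rvw but no z with Rvz and Rzw.
(c): condition met.
(d): condition met.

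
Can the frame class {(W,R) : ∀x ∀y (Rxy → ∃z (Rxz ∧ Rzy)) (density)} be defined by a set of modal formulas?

Yes, by □□r → □r

Yes: it is density, defined by the C4 schema □□r → □r.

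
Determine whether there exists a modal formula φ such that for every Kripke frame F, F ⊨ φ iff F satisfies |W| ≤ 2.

Modal frame validity is preserved under disjoint unions.
Any modal formula valid on each of 3 disjoint one-world frames is valid on their disjoint union (validity is preserved under disjoint unions). Each one-world frame has |W|=1≤2, but the union has |W|=3.
Hence having at most 2 worlds is not modally definable.

No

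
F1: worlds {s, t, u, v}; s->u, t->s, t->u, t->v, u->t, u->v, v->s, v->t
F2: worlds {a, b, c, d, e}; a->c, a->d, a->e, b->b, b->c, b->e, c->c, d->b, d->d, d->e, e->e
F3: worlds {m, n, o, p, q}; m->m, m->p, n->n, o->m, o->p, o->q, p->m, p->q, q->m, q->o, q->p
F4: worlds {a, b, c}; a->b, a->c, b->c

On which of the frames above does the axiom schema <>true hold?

Frame correspondent (Sahlqvist): forall x exists y Rxy — i.e. seriality.
F1: condition met.
F2: condition met.
F3: condition met.
F4: fails — world c has no successor.

F1, F2, F3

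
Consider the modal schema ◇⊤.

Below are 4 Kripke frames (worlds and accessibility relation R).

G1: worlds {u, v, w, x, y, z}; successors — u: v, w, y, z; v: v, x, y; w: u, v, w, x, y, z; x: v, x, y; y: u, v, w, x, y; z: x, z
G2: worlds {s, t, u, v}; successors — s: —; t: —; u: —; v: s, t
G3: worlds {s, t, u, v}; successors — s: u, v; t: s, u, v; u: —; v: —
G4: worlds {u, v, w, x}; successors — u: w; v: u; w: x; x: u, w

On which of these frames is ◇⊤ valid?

Frame correspondent (Sahlqvist): ∀x ∃y Rxy — i.e. seriality.
G1: satisfies the condition.
G2: fails — world s has no successor.
G3: fails — world u has no successor.
G4: satisfies the condition.

G1, G4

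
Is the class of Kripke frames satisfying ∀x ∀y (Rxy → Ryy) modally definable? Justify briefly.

The condition is shift-reflexivity. A defining modal formula is □(□r → r).
Suppose □(□r→r) is valid. Take Rxy and set V(r)={w : Ryw}. Then at y, □r holds; since □(□r→r) at x, □r→r at y, so r at y, i.e. Ryy.

Yes — defined by □(□r → r)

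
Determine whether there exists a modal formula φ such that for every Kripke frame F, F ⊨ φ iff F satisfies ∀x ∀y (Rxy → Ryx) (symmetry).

Definable; q → □◇q defines it

The condition is symmetry. A defining modal formula is q → □◇q.
Suppose q→□◇q is valid. Take Rxy and set V(q)={x}. Then q at x, so □◇q at x, so ◇q at y, so some z with Ryz has q; z=x, i.e. Ryx.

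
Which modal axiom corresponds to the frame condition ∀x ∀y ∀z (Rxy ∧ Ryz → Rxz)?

A defining formula is □ψ → □□ψ (the 4 axiom).
Suppose □ψ→□□ψ is valid. Take Rxy, Ryz and set V(ψ)={w : Rxw}. Then □ψ at x, so □□ψ at x, so □ψ at y, so ψ at z, i.e. Rxz.

□ψ → □□ψ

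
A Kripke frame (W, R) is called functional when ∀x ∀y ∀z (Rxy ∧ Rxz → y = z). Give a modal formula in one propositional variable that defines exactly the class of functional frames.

The condition is partial functionality. The CD schema ◇ψ → □ψ defines it.

◇ψ → □ψ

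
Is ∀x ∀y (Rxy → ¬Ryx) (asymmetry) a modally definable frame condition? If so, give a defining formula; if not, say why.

If a class were modally definable it would be closed under surjective bounded morphisms (Goldblatt–Thomason).
The 5-cycle (worlds 0,1,2,3,4 with 0→1→2→3→4→0) is asymmetric. Mapping every world to a single reflexive point • is a surjective bounded morphism, and the reflexive point is not asymmetric (R•• but asymmetry requires ¬R••).
So the class is not modally definable.

Not modally definable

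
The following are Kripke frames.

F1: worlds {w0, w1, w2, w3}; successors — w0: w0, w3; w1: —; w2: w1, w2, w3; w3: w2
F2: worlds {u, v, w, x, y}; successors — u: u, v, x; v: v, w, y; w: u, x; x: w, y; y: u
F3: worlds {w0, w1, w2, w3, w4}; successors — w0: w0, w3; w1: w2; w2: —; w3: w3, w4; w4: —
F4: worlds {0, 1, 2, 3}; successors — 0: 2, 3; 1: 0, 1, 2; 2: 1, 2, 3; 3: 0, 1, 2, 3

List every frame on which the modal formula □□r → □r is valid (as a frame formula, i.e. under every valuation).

This is the axiom for density; its first-order frame correspondent is ∀x ∀y (Rxy → ∃z (Rxz ∧ Rzy)).
F1: ✓.
F2: fails — Rxw but no z with Rxz and Rzw.
F3: fails — Rw1w2 but no z with Rw1z and Rzw2.
F4: ✓.
Valid on: F1, F4.

F1, F4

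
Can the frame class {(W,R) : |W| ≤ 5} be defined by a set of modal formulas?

If a class were modally definable it would be closed under disjoint unions (Goldblatt–Thomason).
Any modal formula valid on each of 6 disjoint one-world frames is valid on their disjoint union (validity is preserved under disjoint unions). Each one-world frame has |W|=1≤5, but the union has |W|=6.
So the class is not modally definable.

Not definable by any modal formula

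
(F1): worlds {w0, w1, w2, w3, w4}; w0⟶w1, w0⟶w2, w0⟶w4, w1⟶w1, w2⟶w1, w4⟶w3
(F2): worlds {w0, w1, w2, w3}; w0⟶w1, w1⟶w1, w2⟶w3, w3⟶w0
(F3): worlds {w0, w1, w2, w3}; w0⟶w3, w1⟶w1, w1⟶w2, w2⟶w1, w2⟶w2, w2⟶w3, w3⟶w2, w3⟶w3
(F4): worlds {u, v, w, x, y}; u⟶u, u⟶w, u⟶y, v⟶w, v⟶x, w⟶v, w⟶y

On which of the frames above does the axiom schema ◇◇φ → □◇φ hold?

(F2)

This is the axiom for a generalized confluence (Geach) condition; its first-order frame correspondent is ∀x ∀y ∀z ((xR²y ∧ xRz) → ∃w (y = w ∧ zRw)).
(F1): fails — w0R²w1, w0Rw4 but no w with w1=w and w4Rw.
(F2): condition met.
(F3): fails — w1R²w3, w1Rw1 but no w with w3=w and w1Rw.
(F4): fails — uR²u, uRw but no t with u=t and wRt.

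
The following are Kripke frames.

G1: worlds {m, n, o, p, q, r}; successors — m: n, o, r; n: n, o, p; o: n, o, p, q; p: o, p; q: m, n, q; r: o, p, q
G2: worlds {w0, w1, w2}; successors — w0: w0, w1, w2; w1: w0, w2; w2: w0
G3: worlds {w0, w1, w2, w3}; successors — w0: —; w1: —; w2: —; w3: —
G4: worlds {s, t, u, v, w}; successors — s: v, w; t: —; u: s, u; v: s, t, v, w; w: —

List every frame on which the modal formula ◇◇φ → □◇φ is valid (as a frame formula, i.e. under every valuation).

The schema corresponds to a generalized confluence (Geach) condition: ∀x ∀y ∀z ((xR²y ∧ xRz) → ∃w (y = w ∧ zRw)).
G1: fails — mR²n, mRr but no w with n=w and rRw.
G2: fails — w0R²w1, w0Rw1 but no w with w1=w and w1Rw.
G3: satisfies the condition.
G4: fails — sR²s, sRw but no w* with s=w* and wRw*.

G3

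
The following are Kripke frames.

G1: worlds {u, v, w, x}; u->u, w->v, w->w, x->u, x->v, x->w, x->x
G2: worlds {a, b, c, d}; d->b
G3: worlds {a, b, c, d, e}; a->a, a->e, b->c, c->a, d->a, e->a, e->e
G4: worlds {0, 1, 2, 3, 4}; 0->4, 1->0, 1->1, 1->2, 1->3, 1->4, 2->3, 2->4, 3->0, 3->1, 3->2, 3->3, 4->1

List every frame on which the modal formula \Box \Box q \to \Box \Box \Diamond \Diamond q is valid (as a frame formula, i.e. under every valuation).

G2, G3, G4

The schema corresponds to a generalized confluence (Geach) condition: \forall x \forall z (x R^2 z \to \exists w (x R^2 w \wedge z R^2 w)).
G1: fails — wR²v but no t with wR²t and vR²t.
G2: holds.
G3: holds.
G4: holds.
Valid on: G2, G3, G4.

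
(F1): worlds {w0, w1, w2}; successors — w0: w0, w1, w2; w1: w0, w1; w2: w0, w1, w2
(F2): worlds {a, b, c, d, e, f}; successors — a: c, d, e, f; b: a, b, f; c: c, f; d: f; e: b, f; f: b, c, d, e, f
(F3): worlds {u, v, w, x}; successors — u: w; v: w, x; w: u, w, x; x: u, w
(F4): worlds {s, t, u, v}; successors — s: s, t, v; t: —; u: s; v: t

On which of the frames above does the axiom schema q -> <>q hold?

(F1)

This is the axiom for reflexivity; its first-order frame correspondent is forall x Rxx.
(F1): ✓.
(F2): fails — world a does not see itself.
(F3): fails — world u does not see itself.
(F4): fails — world t does not see itself.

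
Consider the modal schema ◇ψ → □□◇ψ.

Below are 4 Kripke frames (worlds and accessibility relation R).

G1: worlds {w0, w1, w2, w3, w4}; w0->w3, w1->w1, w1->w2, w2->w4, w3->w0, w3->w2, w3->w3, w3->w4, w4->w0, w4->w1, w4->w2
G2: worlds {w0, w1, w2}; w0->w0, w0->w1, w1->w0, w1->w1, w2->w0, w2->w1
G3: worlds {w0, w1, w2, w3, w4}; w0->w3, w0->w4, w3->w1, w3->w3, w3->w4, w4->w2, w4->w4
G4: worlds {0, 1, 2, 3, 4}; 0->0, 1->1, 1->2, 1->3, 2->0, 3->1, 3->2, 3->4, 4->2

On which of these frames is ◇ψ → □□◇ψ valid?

G2

This is the axiom for a generalized confluence (Geach) condition; its first-order frame correspondent is ∀x ∀y ∀z ((xRy ∧ xR²z) → ∃w (y = w ∧ zRw)).
G1: fails — w0Rw3, w0R²w2 but no w with w3=w and w2Rw.
G2: satisfies the condition.
G3: fails — w0Rw3, w0R²w1 but no w with w3=w and w1Rw.
G4: fails — 1R1, 1R²0 but no w with 1=w and 0Rw.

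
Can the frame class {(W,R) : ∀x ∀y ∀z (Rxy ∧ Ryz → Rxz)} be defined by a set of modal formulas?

Yes — defined by □p → □□p

Yes: it is transitivity, defined by the 4 schema □p → □□p.
Suppose □p→□□p is valid. Take Rxy, Ryz and set V(p)={w : Rxw}. Then □p at x, so □□p at x, so □p at y, so p at z, i.e. Rxz.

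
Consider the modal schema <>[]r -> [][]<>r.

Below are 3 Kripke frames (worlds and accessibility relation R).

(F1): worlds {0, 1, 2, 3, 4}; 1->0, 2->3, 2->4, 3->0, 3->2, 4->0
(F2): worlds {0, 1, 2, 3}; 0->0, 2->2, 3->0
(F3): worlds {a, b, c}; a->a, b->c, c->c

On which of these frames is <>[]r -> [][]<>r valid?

(F2), (F3)

Frame correspondent (Sahlqvist): forall x forall y forall z ((xRy & x R^2 z) -> exists w (yRw & zRw)) — i.e. a generalized confluence (Geach) condition.
(F1): fails — 2R3, 2R²0 but no w with 3Rw and 0Rw.
(F2): holds.
(F3): holds.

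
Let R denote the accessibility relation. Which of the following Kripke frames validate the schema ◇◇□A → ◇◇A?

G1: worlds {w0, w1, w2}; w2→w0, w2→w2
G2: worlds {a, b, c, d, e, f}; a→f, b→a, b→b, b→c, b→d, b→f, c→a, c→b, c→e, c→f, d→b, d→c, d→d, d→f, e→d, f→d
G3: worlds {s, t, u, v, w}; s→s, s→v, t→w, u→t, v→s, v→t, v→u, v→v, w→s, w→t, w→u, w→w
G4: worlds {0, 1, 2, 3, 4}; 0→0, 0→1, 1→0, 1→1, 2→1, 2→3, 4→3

The schema corresponds to a generalized confluence (Geach) condition: ∀x ∀y (xR²y → ∃w (yRw ∧ xR²w)).
G1: fails — w2R²w0 but no w with w0Rw and w2R²w.
G2: ✓.
G3: fails — sR²t but no w* with tRw* and sR²w*.
G4: ✓.

G2, G4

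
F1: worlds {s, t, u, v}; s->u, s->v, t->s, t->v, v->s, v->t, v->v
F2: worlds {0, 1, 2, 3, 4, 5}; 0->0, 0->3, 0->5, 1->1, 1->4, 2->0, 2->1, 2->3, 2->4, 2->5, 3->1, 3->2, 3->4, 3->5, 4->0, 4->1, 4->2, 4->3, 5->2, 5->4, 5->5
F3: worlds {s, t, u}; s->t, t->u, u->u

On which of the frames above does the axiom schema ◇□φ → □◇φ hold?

F3

The schema corresponds to convergence: ∀x ∀y ∀z (Rxy ∧ Rxz → ∃w (Ryw ∧ Rzw)).
F1: fails — Rsv and Rsu but v and u have no common successor.
F2: fails — R20 and R21 but 0 and 1 have no common successor.
F3: ✓.
Valid on: F3.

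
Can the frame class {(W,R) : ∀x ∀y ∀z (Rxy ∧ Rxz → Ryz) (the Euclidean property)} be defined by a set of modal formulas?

This is a Sahlqvist condition; the 5 axiom ◇q → □◇q defines it.
Suppose ◇q→□◇q is valid. Take Rxy, Rxz and set V(q)={y}. Then ◇q at x, so □◇q at x, so ◇q at z, so some w with Rzw has q; w=y, i.e. Rzy. By symmetry of the argument, Ryz.

Yes, by ◇q → □◇q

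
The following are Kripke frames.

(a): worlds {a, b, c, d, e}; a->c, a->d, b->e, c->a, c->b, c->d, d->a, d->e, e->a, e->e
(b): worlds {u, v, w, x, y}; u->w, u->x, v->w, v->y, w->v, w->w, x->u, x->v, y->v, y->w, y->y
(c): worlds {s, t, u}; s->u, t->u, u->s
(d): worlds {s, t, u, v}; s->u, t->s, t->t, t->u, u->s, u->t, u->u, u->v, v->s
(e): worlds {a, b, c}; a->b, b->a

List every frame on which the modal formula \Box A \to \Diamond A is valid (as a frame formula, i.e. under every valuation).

Frame correspondent (Sahlqvist): \forall x \exists y Rxy — i.e. seriality.
(a): ✓.
(b): ✓.
(c): ✓.
(d): ✓.
(e): fails — world c has no successor.

(a), (b), (c), (d)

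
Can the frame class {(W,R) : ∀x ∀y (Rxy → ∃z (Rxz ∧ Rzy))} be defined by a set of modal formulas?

Yes, by □□r → □r

This is a Sahlqvist condition; the C4 axiom □□r → □r defines it.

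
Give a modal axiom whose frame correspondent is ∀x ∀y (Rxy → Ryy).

□(□ψ → ψ)

A defining formula is □(□ψ → ψ) (the T□ axiom).
Suppose □(□ψ→ψ) is valid. Take Rxy and set V(ψ)={w : Ryw}. Then at y, □ψ holds; since □(□ψ→ψ) at x, □ψ→ψ at y, so ψ at y, i.e. Ryy.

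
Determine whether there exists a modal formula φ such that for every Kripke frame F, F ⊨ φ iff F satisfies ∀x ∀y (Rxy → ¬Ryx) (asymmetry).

Not modally definable

If a class were modally definable it would be closed under surjective bounded morphisms (Goldblatt–Thomason).
The 4-cycle (worlds s,t,u,v with s→t→u→v→s) is asymmetric. Mapping every world to a single reflexive point • is a surjective bounded morphism, and the reflexive point is not asymmetric (R•• but asymmetry requires ¬R••).
Hence asymmetry is not modally definable.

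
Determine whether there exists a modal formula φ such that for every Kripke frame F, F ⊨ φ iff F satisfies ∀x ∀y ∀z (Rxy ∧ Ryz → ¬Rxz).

Not definable by any modal formula

If a class were modally definable it would be closed under surjective bounded morphisms (Goldblatt–Thomason).
The 5-cycle (worlds s,t,u,v,w with s→t→u→v→w→s) is intransitive. Mapping every world to a single reflexive point • is a surjective bounded morphism; the reflexive point is not intransitive (R••∧R•• but R••).
So the class is not modally definable.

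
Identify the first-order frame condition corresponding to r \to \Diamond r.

Reflexivity

Replacing r by ¬r and contraposing gives the equivalent schema □r → r.
Suppose □r→r is valid. At any x set V(r)={w : Rxw}. Then □r holds at x, so r holds at x, i.e. Rxx.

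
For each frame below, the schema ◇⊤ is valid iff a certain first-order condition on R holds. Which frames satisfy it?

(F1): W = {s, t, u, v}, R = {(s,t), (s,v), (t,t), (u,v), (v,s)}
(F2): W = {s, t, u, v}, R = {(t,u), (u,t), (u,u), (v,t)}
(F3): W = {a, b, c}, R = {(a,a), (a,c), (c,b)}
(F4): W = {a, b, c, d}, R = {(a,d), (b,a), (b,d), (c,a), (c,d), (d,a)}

(F1), (F4)

Frame correspondent (Sahlqvist): ∀x ∃y Rxy — i.e. seriality.
(F1): ✓.
(F2): fails — world s has no successor.
(F3): fails — world b has no successor.
(F4): ✓.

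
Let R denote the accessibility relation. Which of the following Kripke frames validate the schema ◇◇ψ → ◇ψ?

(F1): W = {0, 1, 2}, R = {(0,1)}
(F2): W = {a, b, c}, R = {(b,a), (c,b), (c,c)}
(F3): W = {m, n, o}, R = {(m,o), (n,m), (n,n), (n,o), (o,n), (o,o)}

This is the axiom for transitivity; its first-order frame correspondent is ∀x ∀y ∀z (Rxy ∧ Ryz → Rxz).
(F1): holds.
(F2): fails — Rcb and Rba but not Rca.
(F3): fails — Ron and Rnm but not Rom.
Valid on: (F1).

(F1)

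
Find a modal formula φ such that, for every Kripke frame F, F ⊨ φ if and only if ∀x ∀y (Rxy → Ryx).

ψ → □◇ψ

The condition is symmetry. The B schema ψ → □◇ψ defines it.
Suppose ψ→□◇ψ is valid. Take Rxy and set V(ψ)={x}. Then ψ at x, so □◇ψ at x, so ◇ψ at y, so some z with Ryz has ψ; z=x, i.e. Ryx.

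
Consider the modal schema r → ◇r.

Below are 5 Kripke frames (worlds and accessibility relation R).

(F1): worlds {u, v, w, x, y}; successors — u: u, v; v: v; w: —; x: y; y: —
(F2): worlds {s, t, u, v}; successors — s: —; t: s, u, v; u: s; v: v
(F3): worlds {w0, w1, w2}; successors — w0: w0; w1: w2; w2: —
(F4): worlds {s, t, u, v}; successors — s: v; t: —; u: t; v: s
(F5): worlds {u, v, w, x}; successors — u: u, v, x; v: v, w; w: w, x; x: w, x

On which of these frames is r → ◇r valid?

(F5)

The schema corresponds to reflexivity: ∀x Rxx.
(F1): fails — world w does not see itself.
(F2): fails — world s does not see itself.
(F3): fails — world w1 does not see itself.
(F4): fails — world s does not see itself.
(F5): holds.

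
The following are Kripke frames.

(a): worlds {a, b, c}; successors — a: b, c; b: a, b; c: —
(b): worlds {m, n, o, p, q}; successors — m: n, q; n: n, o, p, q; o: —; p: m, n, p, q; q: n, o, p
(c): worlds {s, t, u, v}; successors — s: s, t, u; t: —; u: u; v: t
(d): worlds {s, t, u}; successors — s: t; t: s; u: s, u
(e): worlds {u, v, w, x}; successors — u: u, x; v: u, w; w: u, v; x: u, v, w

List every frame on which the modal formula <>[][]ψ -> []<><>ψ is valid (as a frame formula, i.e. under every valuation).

The schema corresponds to a generalized confluence (Geach) condition: forall x forall y forall z ((xRy & xRz) -> exists w (y R^2 w & z R^2 w)).
(a): fails — aRb, aRc but no w with bR²w and cR²w.
(b): fails — nRn, nRo but no w with nR²w and oR²w.
(c): fails — sRs, sRt but no w with sR²w and tR²w.
(d): holds.
(e): holds.
Valid on: (d), (e).

(d), (e)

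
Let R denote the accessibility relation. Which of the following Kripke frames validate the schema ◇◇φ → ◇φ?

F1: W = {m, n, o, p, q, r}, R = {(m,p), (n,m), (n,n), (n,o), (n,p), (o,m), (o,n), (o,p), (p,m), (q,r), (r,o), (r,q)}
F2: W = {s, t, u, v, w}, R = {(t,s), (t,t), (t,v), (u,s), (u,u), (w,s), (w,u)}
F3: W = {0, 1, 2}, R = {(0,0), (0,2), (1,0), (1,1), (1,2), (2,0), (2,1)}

F2

This is the axiom for a generalized confluence (Geach) condition; its first-order frame correspondent is ∀x ∀y (xR²y → ∃w (y = w ∧ xRw)).
F1: fails — mR²m but no w with m=w and mRw.
F2: satisfies the condition.
F3: fails — 0R²1 but no w with 1=w and 0Rw.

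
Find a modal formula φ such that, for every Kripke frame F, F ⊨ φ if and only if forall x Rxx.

□r → r

This is reflexivity; the standard corresponding axiom is T: □r → r.
Suppose □r→r is valid. At any x set V(r)={w : Rxw}. Then □r holds at x, so r holds at x, i.e. Rxx.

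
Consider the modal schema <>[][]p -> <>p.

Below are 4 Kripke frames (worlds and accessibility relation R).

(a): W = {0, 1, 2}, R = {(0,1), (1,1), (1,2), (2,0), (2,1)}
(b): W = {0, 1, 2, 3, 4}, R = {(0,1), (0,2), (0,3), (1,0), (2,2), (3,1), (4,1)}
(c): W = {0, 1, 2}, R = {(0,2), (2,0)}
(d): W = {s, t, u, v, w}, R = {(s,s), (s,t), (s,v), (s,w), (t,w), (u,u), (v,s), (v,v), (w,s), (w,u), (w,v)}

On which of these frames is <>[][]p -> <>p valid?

The schema corresponds to a generalized confluence (Geach) condition: forall x forall y (xRy -> exists w (y R^2 w & xRw)).
(a): satisfies the condition.
(b): fails — 0R3 but no w with 3R²w and 0Rw.
(c): satisfies the condition.
(d): satisfies the condition.

(a), (c), (d)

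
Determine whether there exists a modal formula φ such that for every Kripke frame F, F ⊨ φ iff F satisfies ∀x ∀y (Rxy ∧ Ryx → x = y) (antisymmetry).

Modal frame validity is preserved under surjective bounded morphisms.
The 8-cycle (worlds w0,w1,w2,w3,w4,w5,w6,w7 with w0→w1→w2→w3→w4→w5→w6→w7→w0) is antisymmetric. Sending even-indexed worlds to a and odd-indexed worlds to b is a surjective bounded morphism onto the two-world frame with a↔b, which is not antisymmetric.
So the class is not modally definable.

Not modally definable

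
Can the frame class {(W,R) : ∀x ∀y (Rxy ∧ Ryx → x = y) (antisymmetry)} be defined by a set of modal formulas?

If a class were modally definable it would be closed under surjective bounded morphisms (Goldblatt–Thomason).
The 4-cycle (worlds w0,w1,w2,w3 with w0→w1→w2→w3→w0) is antisymmetric. Sending even-indexed worlds to a and odd-indexed worlds to b is a surjective bounded morphism onto the two-world frame with a↔b, which is not antisymmetric.
So the class is not modally definable.

Not modally definable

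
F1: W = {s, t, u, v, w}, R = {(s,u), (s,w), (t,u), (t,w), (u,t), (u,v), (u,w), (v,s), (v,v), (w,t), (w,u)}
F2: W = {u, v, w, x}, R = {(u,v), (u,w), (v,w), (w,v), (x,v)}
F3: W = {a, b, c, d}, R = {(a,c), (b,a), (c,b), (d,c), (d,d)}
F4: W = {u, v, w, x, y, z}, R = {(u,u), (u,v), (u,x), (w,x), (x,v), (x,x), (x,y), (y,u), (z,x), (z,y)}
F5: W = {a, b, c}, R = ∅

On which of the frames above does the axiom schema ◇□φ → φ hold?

The schema corresponds to symmetry: ∀x ∀y (Rxy → Ryx).
F1: fails — Ruv but not Rvu.
F2: fails — Ruv but not Rvu.
F3: fails — Rdc but not Rcd.
F4: fails — Ruv but not Rvu.
F5: ✓.
Valid on: F5.

F5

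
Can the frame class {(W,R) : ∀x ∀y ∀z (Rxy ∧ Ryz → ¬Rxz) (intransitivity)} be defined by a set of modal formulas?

Not modally definable

Modal frame validity is preserved under surjective bounded morphisms.
The 7-cycle (worlds s,t,u,v,w,x,y with s→t→u→v→w→x→y→s) is intransitive. Mapping every world to a single reflexive point • is a surjective bounded morphism; the reflexive point is not intransitive (R••∧R•• but R••).
So the class is not modally definable.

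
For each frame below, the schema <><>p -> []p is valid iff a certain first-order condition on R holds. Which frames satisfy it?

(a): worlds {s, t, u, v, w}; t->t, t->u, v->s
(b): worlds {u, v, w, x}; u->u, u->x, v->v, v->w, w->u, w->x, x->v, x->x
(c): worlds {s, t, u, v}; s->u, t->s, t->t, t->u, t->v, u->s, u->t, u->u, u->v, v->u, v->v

none

Frame correspondent (Sahlqvist): forall x forall y forall z ((x R^2 y & xRz) -> exists w (y = w & z = w)) — i.e. a generalized confluence (Geach) condition.
(a): fails — tR²t, tRu but t ≠ u.
(b): fails — uR²u, uRx but u ≠ x.
(c): fails — sR²s, sRu but s ≠ u.
Valid on no frame.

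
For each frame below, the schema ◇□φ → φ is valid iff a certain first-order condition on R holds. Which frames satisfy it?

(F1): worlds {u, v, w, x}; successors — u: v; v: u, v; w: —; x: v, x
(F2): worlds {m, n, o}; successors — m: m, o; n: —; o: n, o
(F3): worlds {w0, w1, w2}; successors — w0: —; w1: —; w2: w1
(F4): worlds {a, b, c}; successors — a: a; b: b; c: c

Frame correspondent (Sahlqvist): ∀x ∀y (Rxy → Ryx) — i.e. symmetry.
(F1): fails — Rxv but not Rvx.
(F2): fails — Ron but not Rno.
(F3): fails — Rw2w1 but not Rw1w2.
(F4): condition met.
Valid on: (F4).

(F4)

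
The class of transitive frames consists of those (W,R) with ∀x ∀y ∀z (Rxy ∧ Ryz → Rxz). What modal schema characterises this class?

□s → □□s

This is transitivity; the standard corresponding axiom is 4: □s → □□s.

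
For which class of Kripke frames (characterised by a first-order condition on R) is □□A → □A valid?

Suppose □□A→□A is valid. Take Rxy and set V(A)={w : xR²w}. Then □□A at x, so □A at x, so A at y, i.e. ∃z(Rxz∧Rzy).
Conversely, on a frame with density the schema holds at every world under every valuation.
Frame condition: ∀x ∀y (Rxy → ∃z (Rxz ∧ Rzy)).

Density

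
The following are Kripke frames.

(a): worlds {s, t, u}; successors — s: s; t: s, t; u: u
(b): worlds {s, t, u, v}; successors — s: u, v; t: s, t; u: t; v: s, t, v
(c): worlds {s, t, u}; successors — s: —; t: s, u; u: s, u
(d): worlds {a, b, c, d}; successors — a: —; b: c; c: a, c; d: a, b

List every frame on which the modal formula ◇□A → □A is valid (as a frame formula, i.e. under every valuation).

This is the axiom for the Euclidean property; its first-order frame correspondent is ∀x ∀y ∀z (Rxy ∧ Rxz → Ryz).
(a): fails — Rts and Rtt but not Rst.
(b): fails — Rsv and Rsu but not Rvu.
(c): fails — Rts and Rtu but not Rsu.
(d): fails — Rca and Rcc but not Rac.

none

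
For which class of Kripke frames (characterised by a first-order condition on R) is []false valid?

Emptiness of R

This schema is the Ver axiom.
It corresponds to emptiness of R: forall x forall y ~Rxy.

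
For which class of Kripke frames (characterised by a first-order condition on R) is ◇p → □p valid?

Partial functionality

Suppose ◇p→□p is valid. Take Rxy, Rxz and set V(p)={y}. Then ◇p at x, so □p at x, so p at z, i.e. z=y.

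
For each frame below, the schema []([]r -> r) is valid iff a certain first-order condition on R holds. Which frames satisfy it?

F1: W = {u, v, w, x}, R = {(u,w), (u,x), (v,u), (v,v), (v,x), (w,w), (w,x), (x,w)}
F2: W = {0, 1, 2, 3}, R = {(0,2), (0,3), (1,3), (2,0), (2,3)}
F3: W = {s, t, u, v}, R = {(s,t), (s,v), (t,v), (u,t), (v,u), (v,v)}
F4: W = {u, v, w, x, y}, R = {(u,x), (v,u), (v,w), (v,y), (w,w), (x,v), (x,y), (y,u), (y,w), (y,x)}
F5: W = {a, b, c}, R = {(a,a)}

F5

This is the axiom for shift-reflexivity; its first-order frame correspondent is forall x forall y (Rxy -> Ryy).
F1: fails — Rwx but not Rxx.
F2: fails — R02 but not R22.
F3: fails — Rut but not Rtt.
F4: fails — Ryx but not Rxx.
F5: satisfies the condition.
Valid on: F5.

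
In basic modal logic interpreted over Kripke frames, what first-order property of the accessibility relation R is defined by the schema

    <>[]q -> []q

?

Equivalently (dual form): ◇q → □◇q.
Suppose ◇q→□◇q is valid. Take Rxy, Rxz and set V(q)={y}. Then ◇q at x, so □◇q at x, so ◇q at z, so some w with Rzw has q; w=y, i.e. Rzy. By symmetry of the argument, Ryz.
The converse is a direct semantic check.
So the correspondent is the Euclidean property.

The Euclidean property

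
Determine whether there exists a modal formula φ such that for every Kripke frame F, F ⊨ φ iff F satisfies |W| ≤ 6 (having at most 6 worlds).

No — not modally definable

If a class were modally definable it would be closed under disjoint unions (Goldblatt–Thomason).
Any modal formula valid on each of 7 disjoint one-world frames is valid on their disjoint union (validity is preserved under disjoint unions). Each one-world frame has |W|=1≤6, but the union has |W|=7.
So no modal formula (or set of formulas) defines exactly the |W|≤6 frames.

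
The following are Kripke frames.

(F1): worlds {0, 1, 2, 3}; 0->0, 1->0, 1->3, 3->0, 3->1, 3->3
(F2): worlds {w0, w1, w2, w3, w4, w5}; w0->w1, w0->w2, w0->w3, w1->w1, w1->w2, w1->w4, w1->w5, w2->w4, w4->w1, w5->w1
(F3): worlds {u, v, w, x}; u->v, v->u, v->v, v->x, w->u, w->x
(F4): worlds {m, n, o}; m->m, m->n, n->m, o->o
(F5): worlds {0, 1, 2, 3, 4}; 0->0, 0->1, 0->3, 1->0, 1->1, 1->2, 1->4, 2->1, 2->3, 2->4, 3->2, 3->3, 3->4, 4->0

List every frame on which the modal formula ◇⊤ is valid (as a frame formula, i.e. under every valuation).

This is the axiom for seriality; its first-order frame correspondent is ∀x ∃y Rxy.
(F1): fails — world 2 has no successor.
(F2): fails — world w3 has no successor.
(F3): fails — world x has no successor.
(F4): ✓.
(F5): ✓.

(F4), (F5)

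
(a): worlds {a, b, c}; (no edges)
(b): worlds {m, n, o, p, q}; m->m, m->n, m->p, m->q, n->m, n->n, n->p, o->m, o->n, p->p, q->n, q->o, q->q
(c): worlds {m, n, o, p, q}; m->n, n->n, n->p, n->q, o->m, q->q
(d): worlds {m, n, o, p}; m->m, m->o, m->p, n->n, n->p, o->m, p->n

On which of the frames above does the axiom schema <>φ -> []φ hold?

This is the axiom for partial functionality; its first-order frame correspondent is forall x forall y forall z (Rxy & Rxz -> y = z).
(a): satisfies the condition.
(b): fails — m sees both m and n.
(c): fails — n sees both n and p.
(d): fails — m sees both m and o.
Valid on: (a).

(a)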